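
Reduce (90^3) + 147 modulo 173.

(90)^3 ≡ 151 (mod 173)
151 + 147 = 298 ≡ 125 (mod 173)

125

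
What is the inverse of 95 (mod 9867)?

By the extended Euclidean algorithm:
9867 = 103·95 + 82
95 = 1·82 + 13
82 = 6·13 + 4
13 = 3·4 + 1
4 = 4·1 + 0
gcd(95, 9867) = 1, so the inverse exists.
Bézout: 1 = −22·9867 + 2285·95.
So 95⁻¹ ≡ 2285 (mod 9867).

2285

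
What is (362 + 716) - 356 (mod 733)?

722

362 + 716 = 1078 ≡ 345 (mod 733)
345 - 356 = -11 ≡ 722 (mod 733)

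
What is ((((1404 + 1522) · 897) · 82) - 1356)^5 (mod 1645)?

1404 + 1522 = 2926 ≡ 1281 (mod 1645)
1281 · 897 = 1149057 ≡ 847 (mod 1645)
847 · 82 = 69454 ≡ 364 (mod 1645)
364 - 1356 = -992 ≡ 653 (mod 1645)
(653)^5 ≡ 823 (mod 1645)

823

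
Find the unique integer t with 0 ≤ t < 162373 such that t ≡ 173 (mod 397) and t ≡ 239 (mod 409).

397⁻¹ mod 409: 397·34 ≡ 1 (mod 409), so 397⁻¹ ≡ 34.
t = 173 + 397·((239 − 173)·34 mod 409) = 173 + 397·199 = 79176.

79176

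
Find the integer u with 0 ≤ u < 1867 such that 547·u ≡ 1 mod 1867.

570

1867 = 3×547 + 226
547 = 2×226 + 95
226 = 2×95 + 36
95 = 2×36 + 23
36 = 1×23 + 13
23 = 1×13 + 10
13 = 1×10 + 3
10 = 3×3 + 1
3 = 3×1 + 0
gcd(547, 1867) = 1, so the inverse exists.
Back-substitute for 1:
1 = 1×10 − 3×3
  = −3×13 + 4×10
  = 4×23 − 7×13
  = −7×36 + 11×23
  = 11×95 − 29×36
  = −29×226 + 69×95
  = 69×547 − 167×226
  = −167×1867 + 570×547
So 547⁻¹ ≡ 570 (mod 1867).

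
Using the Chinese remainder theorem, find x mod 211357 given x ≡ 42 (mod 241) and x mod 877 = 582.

71619

241⁻¹ mod 877: 241·746 ≡ 1 (mod 877), so 241⁻¹ ≡ 746.
x = 42 + 241·((582 − 42)·746 mod 877) = 42 + 241·297 = 71619.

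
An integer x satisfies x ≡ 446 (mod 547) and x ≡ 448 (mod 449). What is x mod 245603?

30531

547⁻¹ mod 449: 547*252 ≡ 1 (mod 449), so 547⁻¹ ≡ 252.
x = 446 + 547*((448 − 446)*252 mod 449) = 446 + 547*55 = 30531.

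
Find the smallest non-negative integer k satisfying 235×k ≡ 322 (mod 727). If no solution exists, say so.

617

gcd(235, 727) = 1, so a unique solution mod 727 exists.
235⁻¹ ≡ 99 (mod 727).
k ≡ 99×322 ≡ 617 (mod 727).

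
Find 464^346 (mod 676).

Compute successive squares:
346 in binary is 101011010, i.e. 346 = 256 + 64 + 16 + 8 + 2.
464^1 ≡ 464 (mod 676)
464^2 ≡ 464^2 = 215296 ≡ 328 (mod 676)
464^4 ≡ 328^2 = 107584 ≡ 100 (mod 676)
464^8 ≡ 100^2 = 10000 ≡ 536 (mod 676)
464^16 ≡ 536^2 = 287296 ≡ 672 (mod 676)
464^32 ≡ 672^2 = 451584 ≡ 16 (mod 676)
464^64 ≡ 16^2 = 256 (mod 676)
464^128 ≡ 256^2 = 65536 ≡ 640 (mod 676)
464^256 ≡ 640^2 = 409600 ≡ 620 (mod 676)
464^346 = 464^256 × 464^64 × 464^16 × 464^8 × 464^2 ≡ 620 × 256 × 672 × 536 × 328 (mod 676).
Accumulate the product:
620 × 256 = 158720 ≡ 536
536 × 672 = 360192 ≡ 560
560 × 536 = 300160 ≡ 16
16 × 328 = 5248 ≡ 516

516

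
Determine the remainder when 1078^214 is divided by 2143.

Using repeated squaring:
214 in binary is 11010110, i.e. 214 = 128 + 64 + 16 + 4 + 2.
1078^1 ≡ 1078 (mod 2143)
1078^2 ≡ 1078^2 = 1162084 ≡ 578 (mod 2143)
1078^4 ≡ 578^2 = 334084 ≡ 1919 (mod 2143)
1078^8 ≡ 1919^2 = 3682561 ≡ 887 (mod 2143)
1078^16 ≡ 887^2 = 786769 ≡ 288 (mod 2143)
1078^32 ≡ 288^2 = 82944 ≡ 1510 (mod 2143)
1078^64 ≡ 1510^2 = 2280100 ≡ 2091 (mod 2143)
1078^128 ≡ 2091^2 = 4372281 ≡ 561 (mod 2143)
1078^214 = 1078^128 · 1078^64 · 1078^16 · 1078^4 · 1078^2 ≡ 561 · 2091 · 288 · 1919 · 578 (mod 2143).
Accumulate the product:
561 · 2091 = 1173051 ≡ 830
830 · 288 = 239040 ≡ 1167
1167 · 1919 = 2239473 ≡ 38
38 · 578 = 21964 ≡ 534

534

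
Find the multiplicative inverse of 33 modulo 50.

By the extended Euclidean algorithm:
50 = 1·33 + 17
33 = 1·17 + 16
17 = 1·16 + 1
16 = 16·1 + 0
gcd(33, 50) = 1, so the inverse exists.
Bézout: 1 = 2·50 − 3·33.
So 33⁻¹ ≡ −3 ≡ 47 (mod 50).

47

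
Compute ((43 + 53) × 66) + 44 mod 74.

43 + 53 = 96 ≡ 22 (mod 74)
22 × 66 = 1452 ≡ 46 (mod 74)
46 + 44 = 90 ≡ 16 (mod 74)

16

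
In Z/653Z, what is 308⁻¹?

600

Apply the Euclidean algorithm and back-substitute:
653 = 2×308 + 37
308 = 8×37 + 12
37 = 3×12 + 1
12 = 12×1 + 0
gcd(308, 653) = 1, so the inverse exists.
Bézout: 1 = 25×653 − 53×308.
So 308⁻¹ ≡ −53 ≡ 600 (mod 653).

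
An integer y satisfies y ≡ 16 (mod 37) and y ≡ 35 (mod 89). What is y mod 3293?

1459

37⁻¹ mod 89: 37*77 ≡ 1 (mod 89), so 37⁻¹ ≡ 77.
y = 16 + 37*((35 − 16)*77 mod 89) = 16 + 37*39 = 1459.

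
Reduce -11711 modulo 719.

512

-11711 = -17×719 + 512, so -11711 ≡ 512 (mod 719).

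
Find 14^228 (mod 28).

0

Using repeated squaring:
228 in binary is 11100100, i.e. 228 = 128 + 64 + 32 + 4.
14^1 ≡ 14 (mod 28)
14^2 ≡ 14^2 = 196 ≡ 0 (mod 28)
14^4 ≡ 0^2 = 0 (mod 28)
14^8 ≡ 0^2 = 0 (mod 28)
14^16 ≡ 0^2 = 0 (mod 28)
14^32 ≡ 0^2 = 0 (mod 28)
14^64 ≡ 0^2 = 0 (mod 28)
14^128 ≡ 0^2 = 0 (mod 28)
14^228 = 14^128 × 14^64 × 14^32 × 14^4 ≡ 0 × 0 × 0 × 0 (mod 28).
Accumulate the product:
0 × 0 = 0
0 × 0 = 0
0 × 0 = 0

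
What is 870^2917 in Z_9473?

9026

Using repeated squaring:
2917 in binary is 101101100101, i.e. 2917 = 2048 + 512 + 256 + 64 + 32 + 4 + 1.
870^1 ≡ 870 (mod 9473)
870^2 ≡ 870^2 = 756900 ≡ 8533 (mod 9473)
870^4 ≡ 8533^2 = 72812089 ≡ 2611 (mod 9473)
870^8 ≡ 2611^2 = 6817321 ≡ 6234 (mod 9473)
870^16 ≡ 6234^2 = 38862756 ≡ 4510 (mod 9473)
870^32 ≡ 4510^2 = 20340100 ≡ 1569 (mod 9473)
870^64 ≡ 1569^2 = 2461761 ≡ 8254 (mod 9473)
870^128 ≡ 8254^2 = 68128516 ≡ 8173 (mod 9473)
870^256 ≡ 8173^2 = 66797929 ≡ 3806 (mod 9473)
870^512 ≡ 3806^2 = 14485636 ≡ 1419 (mod 9473)
870^1024 ≡ 1419^2 = 2013561 ≡ 5285 (mod 9473)
870^2048 ≡ 5285^2 = 27931225 ≡ 4821 (mod 9473)
870^2917 = 870^2048 × 870^512 × 870^256 × 870^64 × 870^32 × 870^4 × 870^1 ≡ 4821 × 1419 × 3806 × 8254 × 1569 × 2611 × 870 (mod 9473).
Accumulate the product:
4821 × 1419 = 6840999 ≡ 1493
1493 × 3806 = 5682358 ≡ 8031
8031 × 8254 = 66287874 ≡ 5293
5293 × 1569 = 8304717 ≡ 6369
6369 × 2611 = 16629459 ≡ 4344
4344 × 870 = 3779280 ≡ 9026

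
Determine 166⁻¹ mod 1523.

945

By the extended Euclidean algorithm:
1523 = 9·166 + 29
166 = 5·29 + 21
29 = 1·21 + 8
21 = 2·8 + 5
8 = 1·5 + 3
5 = 1·3 + 2
3 = 1·2 + 1
2 = 2·1 + 0
gcd(166, 1523) = 1, so the inverse exists.
Bézout: 1 = 63·1523 − 578·166.
So 166⁻¹ ≡ −578 ≡ 945 (mod 1523).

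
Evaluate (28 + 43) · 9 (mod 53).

28 + 43 = 71 ≡ 18 (mod 53)
18 · 9 = 162 ≡ 3 (mod 53)

3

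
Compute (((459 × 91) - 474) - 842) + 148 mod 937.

459 × 91 = 41769 ≡ 541 (mod 937)
541 - 474 = 67
67 - 842 = -775 ≡ 162 (mod 937)
162 + 148 = 310

310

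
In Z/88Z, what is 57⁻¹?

Apply the Euclidean algorithm and back-substitute:
88 = 1·57 + 31
57 = 1·31 + 26
31 = 1·26 + 5
26 = 5·5 + 1
5 = 5·1 + 0
gcd(57, 88) = 1, so the inverse exists.
Bézout: 1 = −11·88 + 17·57.
So 57⁻¹ ≡ 17 (mod 88).

17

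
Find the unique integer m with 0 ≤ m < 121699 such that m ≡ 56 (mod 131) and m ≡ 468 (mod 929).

49705

131⁻¹ mod 929: 131·851 ≡ 1 (mod 929), so 131⁻¹ ≡ 851.
m = 56 + 131·((468 − 56)·851 mod 929) = 56 + 131·379 = 49705.
Check: 49705 mod 131 = 56, 49705 mod 929 = 468. ✓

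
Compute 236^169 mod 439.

169 in binary is 10101001, i.e. 169 = 128 + 32 + 8 + 1.
236^1 ≡ 236 (mod 439)
236^2 ≡ 236^2 = 55696 ≡ 382 (mod 439)
236^4 ≡ 382^2 = 145924 ≡ 176 (mod 439)
236^8 ≡ 176^2 = 30976 ≡ 246 (mod 439)
236^16 ≡ 246^2 = 60516 ≡ 373 (mod 439)
236^32 ≡ 373^2 = 139129 ≡ 405 (mod 439)
236^64 ≡ 405^2 = 164025 ≡ 278 (mod 439)
236^128 ≡ 278^2 = 77284 ≡ 20 (mod 439)
236^169 = 236^128 · 236^32 · 236^8 · 236^1 ≡ 20 · 405 · 246 · 236 (mod 439).
Accumulate the product:
20 · 405 = 8100 ≡ 198
198 · 246 = 48708 ≡ 418
418 · 236 = 98648 ≡ 312

312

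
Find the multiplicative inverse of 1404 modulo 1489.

508

1489 = 1×1404 + 85
1404 = 16×85 + 44
85 = 1×44 + 41
44 = 1×41 + 3
41 = 13×3 + 2
3 = 1×2 + 1
2 = 2×1 + 0
gcd(1404, 1489) = 1, so the inverse exists.
Back-substitute for 1:
1 = 1×3 − 1×2
  = −1×41 + 14×3
  = 14×44 − 15×41
  = −15×85 + 29×44
  = 29×1404 − 479×85
  = −479×1489 + 508×1404
So 1404⁻¹ ≡ 508 (mod 1489).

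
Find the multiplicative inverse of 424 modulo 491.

469

491 = 1×424 + 67
424 = 6×67 + 22
67 = 3×22 + 1
22 = 22×1 + 0
gcd(424, 491) = 1, so the inverse exists.
Back-substitute for 1:
1 = 1×67 − 3×22
  = −3×424 + 19×67
  = 19×491 − 22×424
So 424⁻¹ ≡ −22 ≡ 469 (mod 491).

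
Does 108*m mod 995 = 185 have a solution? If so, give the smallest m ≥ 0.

gcd(108, 995) = 1, so a unique solution mod 995 exists.
108⁻¹ ≡ 562 (mod 995).
m ≡ 562*185 ≡ 490 (mod 995).

490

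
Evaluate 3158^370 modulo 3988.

3688

3158^1 ≡ 3158 (mod 3988)
3158^2 ≡ 3158^2 = 9972964 ≡ 2964 (mod 3988)
3158^4 ≡ 2964^2 = 8785296 ≡ 3720 (mod 3988)
3158^8 ≡ 3720^2 = 13838400 ≡ 40 (mod 3988)
3158^16 ≡ 40^2 = 1600 (mod 3988)
3158^32 ≡ 1600^2 = 2560000 ≡ 3692 (mod 3988)
3158^64 ≡ 3692^2 = 13630864 ≡ 3868 (mod 3988)
3158^128 ≡ 3868^2 = 14961424 ≡ 2436 (mod 3988)
3158^256 ≡ 2436^2 = 5934096 ≡ 3940 (mod 3988)
3158^370 = 3158^256 · 3158^64 · 3158^32 · 3158^16 · 3158^2 ≡ 3940 · 3868 · 3692 · 1600 · 2964 (mod 3988).
Accumulate the product:
3940 · 3868 = 15239920 ≡ 1772
1772 · 3692 = 6542224 ≡ 1904
1904 · 1600 = 3046400 ≡ 3556
3556 · 2964 = 10539984 ≡ 3688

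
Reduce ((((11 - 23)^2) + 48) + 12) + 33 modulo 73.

18

11 - 23 = -12 ≡ 61 (mod 73)
(61)^2 ≡ 71 (mod 73)
71 + 48 = 119 ≡ 46 (mod 73)
46 + 12 = 58
58 + 33 = 91 ≡ 18 (mod 73)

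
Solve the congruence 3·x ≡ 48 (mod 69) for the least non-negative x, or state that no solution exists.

16

gcd(3, 69) = 3, and 3 | 48, so solutions exist.
Divide through by 3: 1·x ≡ 16 mod 23.
1⁻¹ ≡ 1 (mod 23).
x ≡ 1·16 ≡ 16 (mod 23).
The smallest non-negative solution is x = 16.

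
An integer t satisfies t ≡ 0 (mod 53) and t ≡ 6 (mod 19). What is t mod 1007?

53⁻¹ mod 19: 53×14 ≡ 1 (mod 19), so 53⁻¹ ≡ 14.
t = 0 + 53×((6 − 0)×14 mod 19) = 0 + 53×8 = 424.

424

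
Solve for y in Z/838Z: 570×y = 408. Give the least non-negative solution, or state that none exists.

36

gcd(570, 838) = 2, and 2 | 408, so solutions exist.
Divide through by 2: 285×y ≡ 204 (mod 419).
285⁻¹ ≡ 222 (mod 419).
y ≡ 222×204 ≡ 36 (mod 419).
The smallest non-negative solution is y = 36.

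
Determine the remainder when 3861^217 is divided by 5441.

Compute successive squares:
217 in binary is 11011001, i.e. 217 = 128 + 64 + 16 + 8 + 1.
3861^1 ≡ 3861 (mod 5441)
3861^2 ≡ 3861^2 = 14907321 ≡ 4422 (mod 5441)
3861^4 ≡ 4422^2 = 19554084 ≡ 4571 (mod 5441)
3861^8 ≡ 4571^2 = 20894041 ≡ 601 (mod 5441)
3861^16 ≡ 601^2 = 361201 ≡ 2095 (mod 5441)
3861^32 ≡ 2095^2 = 4389025 ≡ 3579 (mod 5441)
3861^64 ≡ 3579^2 = 12809241 ≡ 1127 (mod 5441)
3861^128 ≡ 1127^2 = 1270129 ≡ 2376 (mod 5441)
3861^217 = 3861^128 * 3861^64 * 3861^16 * 3861^8 * 3861^1 ≡ 2376 * 1127 * 2095 * 601 * 3861 (mod 5441).
Accumulate the product:
2376 * 1127 = 2677752 ≡ 780
780 * 2095 = 1634100 ≡ 1800
1800 * 601 = 1081800 ≡ 4482
4482 * 3861 = 17305002 ≡ 2622

2622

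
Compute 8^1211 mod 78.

44

By square-and-multiply:
8^1 ≡ 8 (mod 78)
8^2 ≡ 8^2 = 64 (mod 78)
8^4 ≡ 64^2 = 4096 ≡ 40 (mod 78)
8^8 ≡ 40^2 = 1600 ≡ 40 (mod 78)
8^16 ≡ 40^2 = 1600 ≡ 40 (mod 78)
8^32 ≡ 40^2 = 1600 ≡ 40 (mod 78)
8^64 ≡ 40^2 = 1600 ≡ 40 (mod 78)
8^128 ≡ 40^2 = 1600 ≡ 40 (mod 78)
8^256 ≡ 40^2 = 1600 ≡ 40 (mod 78)
8^512 ≡ 40^2 = 1600 ≡ 40 (mod 78)
8^1024 ≡ 40^2 = 1600 ≡ 40 (mod 78)
8^1211 = 8^1024 × 8^128 × 8^32 × 8^16 × 8^8 × 8^2 × 8^1 ≡ 40 × 40 × 40 × 40 × 40 × 64 × 8 (mod 78).
Accumulate the product:
40 × 40 = 1600 ≡ 40
40 × 40 = 1600 ≡ 40
40 × 40 = 1600 ≡ 40
40 × 40 = 1600 ≡ 40
40 × 64 = 2560 ≡ 64
64 × 8 = 512 ≡ 44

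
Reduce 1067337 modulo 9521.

1067337 = 112·9521 + 985, so 1067337 ≡ 985 (mod 9521).

985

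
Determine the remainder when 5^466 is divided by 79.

466 in binary is 111010010, i.e. 466 = 256 + 128 + 64 + 16 + 2.
5^1 ≡ 5 (mod 79)
5^2 ≡ 5^2 = 25 (mod 79)
5^4 ≡ 25^2 = 625 ≡ 72 (mod 79)
5^8 ≡ 72^2 = 5184 ≡ 49 (mod 79)
5^16 ≡ 49^2 = 2401 ≡ 31 (mod 79)
5^32 ≡ 31^2 = 961 ≡ 13 (mod 79)
5^64 ≡ 13^2 = 169 ≡ 11 (mod 79)
5^128 ≡ 11^2 = 121 ≡ 42 (mod 79)
5^256 ≡ 42^2 = 1764 ≡ 26 (mod 79)
5^466 = 5^256 · 5^128 · 5^64 · 5^16 · 5^2 ≡ 26 · 42 · 11 · 31 · 25 (mod 79).
Accumulate the product:
26 · 42 = 1092 ≡ 65
65 · 11 = 715 ≡ 4
4 · 31 = 124 ≡ 45
45 · 25 = 1125 ≡ 19

19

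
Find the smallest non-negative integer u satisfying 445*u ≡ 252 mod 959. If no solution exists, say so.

gcd(445, 959) = 1, so a unique solution mod 959 exists.
445⁻¹ ≡ 681 (mod 959).
u ≡ 681*252 ≡ 910 (mod 959).

910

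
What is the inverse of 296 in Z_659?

118

Apply the Euclidean algorithm and back-substitute:
659 = 2·296 + 67
296 = 4·67 + 28
67 = 2·28 + 11
28 = 2·11 + 6
11 = 1·6 + 5
6 = 1·5 + 1
5 = 5·1 + 0
gcd(296, 659) = 1, so the inverse exists.
Bézout: 1 = −53·659 + 118·296.
So 296⁻¹ ≡ 118 (mod 659).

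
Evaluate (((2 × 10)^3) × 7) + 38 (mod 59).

2 × 10 = 20
(20)^3 ≡ 35 (mod 59)
35 × 7 = 245 ≡ 9 (mod 59)
9 + 38 = 47

47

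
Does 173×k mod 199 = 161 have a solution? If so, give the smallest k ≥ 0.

78

gcd(173, 199) = 1, so a unique solution mod 199 exists.
173⁻¹ ≡ 176 (mod 199).
k ≡ 176×161 ≡ 78 (mod 199).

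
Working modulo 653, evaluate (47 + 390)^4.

47 + 390 = 437
(437)^4 ≡ 306 (mod 653)

306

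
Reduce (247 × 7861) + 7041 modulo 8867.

6835

247 × 7861 = 1941667 ≡ 8661 (mod 8867)
8661 + 7041 = 15702 ≡ 6835 (mod 8867)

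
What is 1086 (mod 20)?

6

1086 = 54×20 + 6, so 1086 ≡ 6 (mod 20).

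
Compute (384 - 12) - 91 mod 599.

384 - 12 = 372
372 - 91 = 281

281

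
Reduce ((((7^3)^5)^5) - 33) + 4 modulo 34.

2

(7)^3 ≡ 3 (mod 34)
(3)^5 ≡ 5 (mod 34)
(5)^5 ≡ 31 (mod 34)
31 - 33 = -2 ≡ 32 (mod 34)
32 + 4 = 36 ≡ 2 (mod 34)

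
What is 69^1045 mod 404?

293

Using repeated squaring:
1045 in binary is 10000010101, i.e. 1045 = 1024 + 16 + 4 + 1.
69^1 ≡ 69 (mod 404)
69^2 ≡ 69^2 = 4761 ≡ 317 (mod 404)
69^4 ≡ 317^2 = 100489 ≡ 297 (mod 404)
69^8 ≡ 297^2 = 88209 ≡ 137 (mod 404)
69^16 ≡ 137^2 = 18769 ≡ 185 (mod 404)
69^32 ≡ 185^2 = 34225 ≡ 289 (mod 404)
69^64 ≡ 289^2 = 83521 ≡ 297 (mod 404)
69^128 ≡ 297^2 = 88209 ≡ 137 (mod 404)
69^256 ≡ 137^2 = 18769 ≡ 185 (mod 404)
69^512 ≡ 185^2 = 34225 ≡ 289 (mod 404)
69^1024 ≡ 289^2 = 83521 ≡ 297 (mod 404)
69^1045 = 69^1024 * 69^16 * 69^4 * 69^1 ≡ 297 * 185 * 297 * 69 (mod 404).
Accumulate the product:
297 * 185 = 54945 ≡ 1
1 * 297 = 297
297 * 69 = 20493 ≡ 293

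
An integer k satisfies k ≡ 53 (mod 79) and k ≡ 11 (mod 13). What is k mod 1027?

843

79⁻¹ mod 13: 79×1 ≡ 1 (mod 13), so 79⁻¹ ≡ 1.
k = 53 + 79×((11 − 53)×1 mod 13) = 53 + 79×10 = 843.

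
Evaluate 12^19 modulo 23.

8

19 in binary is 10011, i.e. 19 = 16 + 2 + 1.
12^1 ≡ 12 (mod 23)
12^2 ≡ 12^2 = 144 ≡ 6 (mod 23)
12^4 ≡ 6^2 = 36 ≡ 13 (mod 23)
12^8 ≡ 13^2 = 169 ≡ 8 (mod 23)
12^16 ≡ 8^2 = 64 ≡ 18 (mod 23)
12^19 = 12^16 · 12^2 · 12^1 ≡ 18 · 6 · 12 (mod 23).
Accumulate the product:
18 · 6 = 108 ≡ 16
16 · 12 = 192 ≡ 8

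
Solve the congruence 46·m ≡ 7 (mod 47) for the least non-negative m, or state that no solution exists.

gcd(46, 47) = 1, so a unique solution mod 47 exists.
46⁻¹ ≡ 46 (mod 47).
m ≡ 46·7 ≡ 40 (mod 47).

40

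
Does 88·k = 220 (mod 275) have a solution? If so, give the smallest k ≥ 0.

15

gcd(88, 275) = 11, and 11 | 220, so solutions exist.
Divide through by 11: 8·k ≡ 20 (mod 25).
8⁻¹ ≡ 22 (mod 25).
k ≡ 22·20 ≡ 15 (mod 25).
The smallest non-negative solution is k = 15.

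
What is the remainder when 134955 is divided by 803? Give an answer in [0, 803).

134955 = 168*803 + 51, so 134955 ≡ 51 (mod 803).

51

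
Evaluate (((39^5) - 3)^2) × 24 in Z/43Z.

(39)^5 ≡ 8 (mod 43)
8 - 3 = 5
(5)^2 ≡ 25 (mod 43)
25 × 24 = 600 ≡ 41 (mod 43)

41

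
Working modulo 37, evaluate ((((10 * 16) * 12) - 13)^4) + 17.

29

10 * 16 = 160 ≡ 12 (mod 37)
12 * 12 = 144 ≡ 33 (mod 37)
33 - 13 = 20
(20)^4 ≡ 12 (mod 37)
12 + 17 = 29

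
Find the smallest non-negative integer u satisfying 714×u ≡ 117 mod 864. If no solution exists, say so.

gcd(714, 864) = 6, and 6 does not divide 117.
So the congruence has no solution.

no solution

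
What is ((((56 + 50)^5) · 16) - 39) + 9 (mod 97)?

56 + 50 = 106 ≡ 9 (mod 97)
(9)^5 ≡ 73 (mod 97)
73 · 16 = 1168 ≡ 4 (mod 97)
4 - 39 = -35 ≡ 62 (mod 97)
62 + 9 = 71

71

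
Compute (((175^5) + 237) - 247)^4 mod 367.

(175)^5 ≡ 25 (mod 367)
25 + 237 = 262
262 - 247 = 15
(15)^4 ≡ 346 (mod 367)

346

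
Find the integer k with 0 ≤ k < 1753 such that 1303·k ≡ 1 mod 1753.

261

1753 = 1×1303 + 450
1303 = 2×450 + 403
450 = 1×403 + 47
403 = 8×47 + 27
47 = 1×27 + 20
27 = 1×20 + 7
20 = 2×7 + 6
7 = 1×6 + 1
6 = 6×1 + 0
gcd(1303, 1753) = 1, so the inverse exists.
Bézout: 1 = −194×1753 + 261×1303.
So 1303⁻¹ ≡ 261 (mod 1753).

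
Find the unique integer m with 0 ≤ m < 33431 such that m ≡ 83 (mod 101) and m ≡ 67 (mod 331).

101⁻¹ mod 331: 101×59 ≡ 1 (mod 331), so 101⁻¹ ≡ 59.
m = 83 + 101×((67 − 83)×59 mod 331) = 83 + 101×49 = 5032.

5032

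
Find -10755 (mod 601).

-10755 = -18*601 + 63, so -10755 ≡ 63 (mod 601).

63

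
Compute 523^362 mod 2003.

Using repeated squaring:
362 in binary is 101101010, i.e. 362 = 256 + 64 + 32 + 8 + 2.
523^1 ≡ 523 (mod 2003)
523^2 ≡ 523^2 = 273529 ≡ 1121 (mod 2003)
523^4 ≡ 1121^2 = 1256641 ≡ 760 (mod 2003)
523^8 ≡ 760^2 = 577600 ≡ 736 (mod 2003)
523^16 ≡ 736^2 = 541696 ≡ 886 (mod 2003)
523^32 ≡ 886^2 = 784996 ≡ 1823 (mod 2003)
523^64 ≡ 1823^2 = 3323329 ≡ 352 (mod 2003)
523^128 ≡ 352^2 = 123904 ≡ 1721 (mod 2003)
523^256 ≡ 1721^2 = 2961841 ≡ 1407 (mod 2003)
523^362 = 523^256 * 523^64 * 523^32 * 523^8 * 523^2 ≡ 1407 * 352 * 1823 * 736 * 1121 (mod 2003).
Accumulate the product:
1407 * 352 = 495264 ≡ 523
523 * 1823 = 953429 ≡ 1
1 * 736 = 736
736 * 1121 = 825056 ≡ 1823

1823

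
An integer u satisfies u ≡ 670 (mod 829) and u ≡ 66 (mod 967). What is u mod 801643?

829⁻¹ mod 967: 829·7 ≡ 1 (mod 967), so 829⁻¹ ≡ 7.
u = 670 + 829·((66 − 670)·7 mod 967) = 670 + 829·607 = 503873.
Check: 503873 mod 829 = 670, 503873 mod 967 = 66. ✓

503873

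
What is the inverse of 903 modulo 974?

535

974 = 1·903 + 71
903 = 12·71 + 51
71 = 1·51 + 20
51 = 2·20 + 11
20 = 1·11 + 9
11 = 1·9 + 2
9 = 4·2 + 1
2 = 2·1 + 0
gcd(903, 974) = 1, so the inverse exists.
Back-substitute for 1:
1 = 1·9 − 4·2
  = −4·11 + 5·9
  = 5·20 − 9·11
  = −9·51 + 23·20
  = 23·71 − 32·51
  = −32·903 + 407·71
  = 407·974 − 439·903
So 903⁻¹ ≡ −439 ≡ 535 (mod 974).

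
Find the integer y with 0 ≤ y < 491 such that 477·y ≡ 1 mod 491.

35

491 = 1*477 + 14
477 = 34*14 + 1
14 = 14*1 + 0
gcd(477, 491) = 1, so the inverse exists.
Back-substitute for 1:
1 = 1*477 − 34*14
  = −34*491 + 35*477
So 477⁻¹ ≡ 35 (mod 491).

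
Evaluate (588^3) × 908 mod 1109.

(588)^3 ≡ 28 (mod 1109)
28 × 908 = 25424 ≡ 1026 (mod 1109)

1026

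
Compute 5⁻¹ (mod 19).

4

Run the extended Euclidean algorithm:
19 = 3*5 + 4
5 = 1*4 + 1
4 = 4*1 + 0
gcd(5, 19) = 1, so the inverse exists.
Back-substitute for 1:
1 = 1*5 − 1*4
  = −1*19 + 4*5
So 5⁻¹ ≡ 4 (mod 19).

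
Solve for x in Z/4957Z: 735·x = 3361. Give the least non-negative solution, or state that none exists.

gcd(735, 4957) = 1, so a unique solution mod 4957 exists.
735⁻¹ ≡ 4667 (mod 4957).
x ≡ 4667·3361 ≡ 1839 (mod 4957).

1839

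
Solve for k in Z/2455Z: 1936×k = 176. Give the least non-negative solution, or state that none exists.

gcd(1936, 2455) = 1, so a unique solution mod 2455 exists.
1936⁻¹ ≡ 1736 (mod 2455).
k ≡ 1736×176 ≡ 1116 (mod 2455).

1116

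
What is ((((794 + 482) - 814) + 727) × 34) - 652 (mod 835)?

529

794 + 482 = 1276 ≡ 441 (mod 835)
441 - 814 = -373 ≡ 462 (mod 835)
462 + 727 = 1189 ≡ 354 (mod 835)
354 × 34 = 12036 ≡ 346 (mod 835)
346 - 652 = -306 ≡ 529 (mod 835)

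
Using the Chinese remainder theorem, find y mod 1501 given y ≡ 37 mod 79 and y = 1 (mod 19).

590

79⁻¹ mod 19: 79·13 ≡ 1 (mod 19), so 79⁻¹ ≡ 13.
y = 37 + 79·((1 − 37)·13 mod 19) = 37 + 79·7 = 590.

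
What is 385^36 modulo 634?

511

By square-and-multiply:
36 in binary is 100100, i.e. 36 = 32 + 4.
385^1 ≡ 385 (mod 634)
385^2 ≡ 385^2 = 148225 ≡ 503 (mod 634)
385^4 ≡ 503^2 = 253009 ≡ 43 (mod 634)
385^8 ≡ 43^2 = 1849 ≡ 581 (mod 634)
385^16 ≡ 581^2 = 337561 ≡ 273 (mod 634)
385^32 ≡ 273^2 = 74529 ≡ 351 (mod 634)
385^36 = 385^32 · 385^4 ≡ 351 · 43 (mod 634).
351 · 43 = 15093 ≡ 511 (mod 634).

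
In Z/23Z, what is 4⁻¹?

6

23 = 5*4 + 3
4 = 1*3 + 1
3 = 3*1 + 0
gcd(4, 23) = 1, so the inverse exists.
Back-substitute for 1:
1 = 1*4 − 1*3
  = −1*23 + 6*4
So 4⁻¹ ≡ 6 (mod 23).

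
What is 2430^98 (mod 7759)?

3234

By square-and-multiply:
2430^1 ≡ 2430 (mod 7759)
2430^2 ≡ 2430^2 = 5904900 ≡ 301 (mod 7759)
2430^4 ≡ 301^2 = 90601 ≡ 5252 (mod 7759)
2430^8 ≡ 5252^2 = 27583504 ≡ 259 (mod 7759)
2430^16 ≡ 259^2 = 67081 ≡ 5009 (mod 7759)
2430^32 ≡ 5009^2 = 25090081 ≡ 5234 (mod 7759)
2430^64 ≡ 5234^2 = 27394756 ≡ 5486 (mod 7759)
2430^98 = 2430^64 * 2430^32 * 2430^2 ≡ 5486 * 5234 * 301 (mod 7759).
Accumulate the product:
5486 * 5234 = 28713724 ≡ 5424
5424 * 301 = 1632624 ≡ 3234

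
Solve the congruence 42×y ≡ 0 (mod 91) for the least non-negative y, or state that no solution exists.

gcd(42, 91) = 7, and 7 | 0, so solutions exist.
Divide through by 7: 6×y ≡ 0 (mod 13).
6⁻¹ ≡ 11 (mod 13).
y ≡ 11×0 ≡ 0 (mod 13).
The smallest non-negative solution is y = 0.

0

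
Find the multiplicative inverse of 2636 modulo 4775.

Run the extended Euclidean algorithm:
4775 = 1*2636 + 2139
2636 = 1*2139 + 497
2139 = 4*497 + 151
497 = 3*151 + 44
151 = 3*44 + 19
44 = 2*19 + 6
19 = 3*6 + 1
6 = 6*1 + 0
gcd(2636, 4775) = 1, so the inverse exists.
Bézout: 1 = 419*4775 − 759*2636.
So 2636⁻¹ ≡ −759 ≡ 4016 (mod 4775).

4016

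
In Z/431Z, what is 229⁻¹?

32

By the extended Euclidean algorithm:
431 = 1×229 + 202
229 = 1×202 + 27
202 = 7×27 + 13
27 = 2×13 + 1
13 = 13×1 + 0
gcd(229, 431) = 1, so the inverse exists.
Back-substitute for 1:
1 = 1×27 − 2×13
  = −2×202 + 15×27
  = 15×229 − 17×202
  = −17×431 + 32×229
So 229⁻¹ ≡ 32 (mod 431).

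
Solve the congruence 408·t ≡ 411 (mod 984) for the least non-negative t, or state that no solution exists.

no solution

gcd(408, 984) = 24, and 24 does not divide 411.
So the congruence has no solution.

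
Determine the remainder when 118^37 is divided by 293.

118^1 ≡ 118 (mod 293)
118^2 ≡ 118^2 = 13924 ≡ 153 (mod 293)
118^4 ≡ 153^2 = 23409 ≡ 262 (mod 293)
118^8 ≡ 262^2 = 68644 ≡ 82 (mod 293)
118^16 ≡ 82^2 = 6724 ≡ 278 (mod 293)
118^32 ≡ 278^2 = 77284 ≡ 225 (mod 293)
118^37 = 118^32 · 118^4 · 118^1 ≡ 225 · 262 · 118 (mod 293).
Accumulate the product:
225 · 262 = 58950 ≡ 57
57 · 118 = 6726 ≡ 280

280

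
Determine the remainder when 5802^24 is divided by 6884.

2924

24 in binary is 11000, i.e. 24 = 16 + 8.
5802^1 ≡ 5802 (mod 6884)
5802^2 ≡ 5802^2 = 33663204 ≡ 444 (mod 6884)
5802^4 ≡ 444^2 = 197136 ≡ 4384 (mod 6884)
5802^8 ≡ 4384^2 = 19219456 ≡ 6212 (mod 6884)
5802^16 ≡ 6212^2 = 38588944 ≡ 4124 (mod 6884)
5802^24 = 5802^16 * 5802^8 ≡ 4124 * 6212 (mod 6884).
4124 * 6212 = 25618288 ≡ 2924 (mod 6884).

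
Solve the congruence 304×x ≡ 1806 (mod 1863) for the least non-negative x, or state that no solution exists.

582

gcd(304, 1863) = 1, so a unique solution mod 1863 exists.
304⁻¹ ≡ 1624 (mod 1863).
x ≡ 1624×1806 ≡ 582 (mod 1863).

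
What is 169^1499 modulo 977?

448

Compute successive squares:
1499 in binary is 10111011011, i.e. 1499 = 1024 + 256 + 128 + 64 + 16 + 8 + 2 + 1.
169^1 ≡ 169 (mod 977)
169^2 ≡ 169^2 = 28561 ≡ 228 (mod 977)
169^4 ≡ 228^2 = 51984 ≡ 203 (mod 977)
169^8 ≡ 203^2 = 41209 ≡ 175 (mod 977)
169^16 ≡ 175^2 = 30625 ≡ 338 (mod 977)
169^32 ≡ 338^2 = 114244 ≡ 912 (mod 977)
169^64 ≡ 912^2 = 831744 ≡ 317 (mod 977)
169^128 ≡ 317^2 = 100489 ≡ 835 (mod 977)
169^256 ≡ 835^2 = 697225 ≡ 624 (mod 977)
169^512 ≡ 624^2 = 389376 ≡ 530 (mod 977)
169^1024 ≡ 530^2 = 280900 ≡ 501 (mod 977)
169^1499 = 169^1024 · 169^256 · 169^128 · 169^64 · 169^16 · 169^8 · 169^2 · 169^1 ≡ 501 · 624 · 835 · 317 · 338 · 175 · 228 · 169 (mod 977).
Accumulate the product:
501 · 624 = 312624 ≡ 961
961 · 835 = 802435 ≡ 318
318 · 317 = 100806 ≡ 175
175 · 338 = 59150 ≡ 530
530 · 175 = 92750 ≡ 912
912 · 228 = 207936 ≡ 812
812 · 169 = 137228 ≡ 448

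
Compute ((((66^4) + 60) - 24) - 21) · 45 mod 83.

(66)^4 ≡ 23 (mod 83)
23 + 60 = 83 ≡ 0 (mod 83)
0 - 24 = -24 ≡ 59 (mod 83)
59 - 21 = 38
38 · 45 = 1710 ≡ 50 (mod 83)

50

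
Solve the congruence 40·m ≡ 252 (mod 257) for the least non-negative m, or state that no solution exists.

gcd(40, 257) = 1, so a unique solution mod 257 exists.
40⁻¹ ≡ 45 (mod 257).
m ≡ 45·252 ≡ 32 (mod 257).

32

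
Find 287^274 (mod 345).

274 in binary is 100010010, i.e. 274 = 256 + 16 + 2.
287^1 ≡ 287 (mod 345)
287^2 ≡ 287^2 = 82369 ≡ 259 (mod 345)
287^4 ≡ 259^2 = 67081 ≡ 151 (mod 345)
287^8 ≡ 151^2 = 22801 ≡ 31 (mod 345)
287^16 ≡ 31^2 = 961 ≡ 271 (mod 345)
287^32 ≡ 271^2 = 73441 ≡ 301 (mod 345)
287^64 ≡ 301^2 = 90601 ≡ 211 (mod 345)
287^128 ≡ 211^2 = 44521 ≡ 16 (mod 345)
287^256 ≡ 16^2 = 256 (mod 345)
287^274 = 287^256 × 287^16 × 287^2 ≡ 256 × 271 × 259 (mod 345).
Accumulate the product:
256 × 271 = 69376 ≡ 31
31 × 259 = 8029 ≡ 94

94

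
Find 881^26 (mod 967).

808

26 in binary is 11010, i.e. 26 = 16 + 8 + 2.
881^1 ≡ 881 (mod 967)
881^2 ≡ 881^2 = 776161 ≡ 627 (mod 967)
881^4 ≡ 627^2 = 393129 ≡ 527 (mod 967)
881^8 ≡ 527^2 = 277729 ≡ 200 (mod 967)
881^16 ≡ 200^2 = 40000 ≡ 353 (mod 967)
881^26 = 881^16 × 881^8 × 881^2 ≡ 353 × 200 × 627 (mod 967).
Accumulate the product:
353 × 200 = 70600 ≡ 9
9 × 627 = 5643 ≡ 808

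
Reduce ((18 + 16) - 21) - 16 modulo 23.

18 + 16 = 34 ≡ 11 (mod 23)
11 - 21 = -10 ≡ 13 (mod 23)
13 - 16 = -3 ≡ 20 (mod 23)

20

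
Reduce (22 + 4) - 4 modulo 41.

22 + 4 = 26
26 - 4 = 22

22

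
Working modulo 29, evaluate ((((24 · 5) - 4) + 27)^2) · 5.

24 · 5 = 120 ≡ 4 (mod 29)
4 - 4 = 0
0 + 27 = 27
(27)^2 ≡ 4 (mod 29)
4 · 5 = 20

20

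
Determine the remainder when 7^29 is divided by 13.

By square-and-multiply:
29 in binary is 11101, i.e. 29 = 16 + 8 + 4 + 1.
7^1 ≡ 7 (mod 13)
7^2 ≡ 7^2 = 49 ≡ 10 (mod 13)
7^4 ≡ 10^2 = 100 ≡ 9 (mod 13)
7^8 ≡ 9^2 = 81 ≡ 3 (mod 13)
7^16 ≡ 3^2 = 9 (mod 13)
7^29 = 7^16 * 7^8 * 7^4 * 7^1 ≡ 9 * 3 * 9 * 7 (mod 13).
Accumulate the product:
9 * 3 = 27 ≡ 1
1 * 9 = 9
9 * 7 = 63 ≡ 11

11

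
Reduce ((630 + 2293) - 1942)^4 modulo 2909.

630 + 2293 = 2923 ≡ 14 (mod 2909)
14 - 1942 = -1928 ≡ 981 (mod 2909)
(981)^4 ≡ 696 (mod 2909)

696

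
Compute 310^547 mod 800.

0

Compute successive squares:
547 in binary is 1000100011, i.e. 547 = 512 + 32 + 2 + 1.
310^1 ≡ 310 (mod 800)
310^2 ≡ 310^2 = 96100 ≡ 100 (mod 800)
310^4 ≡ 100^2 = 10000 ≡ 400 (mod 800)
310^8 ≡ 400^2 = 160000 ≡ 0 (mod 800)
310^16 ≡ 0^2 = 0 (mod 800)
310^32 ≡ 0^2 = 0 (mod 800)
310^64 ≡ 0^2 = 0 (mod 800)
310^128 ≡ 0^2 = 0 (mod 800)
310^256 ≡ 0^2 = 0 (mod 800)
310^512 ≡ 0^2 = 0 (mod 800)
310^547 = 310^512 · 310^32 · 310^2 · 310^1 ≡ 0 · 0 · 100 · 310 (mod 800).
Accumulate the product:
0 · 0 = 0
0 · 100 = 0
0 · 310 = 0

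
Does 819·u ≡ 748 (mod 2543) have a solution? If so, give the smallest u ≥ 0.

861

gcd(819, 2543) = 1, so a unique solution mod 2543 exists.
819⁻¹ ≡ 1922 (mod 2543).
u ≡ 1922·748 ≡ 861 (mod 2543).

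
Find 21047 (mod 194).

21047 = 108·194 + 95, so 21047 ≡ 95 (mod 194).

95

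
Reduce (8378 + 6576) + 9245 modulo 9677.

4845

8378 + 6576 = 14954 ≡ 5277 (mod 9677)
5277 + 9245 = 14522 ≡ 4845 (mod 9677)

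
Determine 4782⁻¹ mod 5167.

2456

5167 = 1·4782 + 385
4782 = 12·385 + 162
385 = 2·162 + 61
162 = 2·61 + 40
61 = 1·40 + 21
40 = 1·21 + 19
21 = 1·19 + 2
19 = 9·2 + 1
2 = 2·1 + 0
gcd(4782, 5167) = 1, so the inverse exists.
Back-substitute for 1:
1 = 1·19 − 9·2
  = −9·21 + 10·19
  = 10·40 − 19·21
  = −19·61 + 29·40
  = 29·162 − 77·61
  = −77·385 + 183·162
  = 183·4782 − 2273·385
  = −2273·5167 + 2456·4782
So 4782⁻¹ ≡ 2456 (mod 5167).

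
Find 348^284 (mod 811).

5

348^1 ≡ 348 (mod 811)
348^2 ≡ 348^2 = 121104 ≡ 265 (mod 811)
348^4 ≡ 265^2 = 70225 ≡ 479 (mod 811)
348^8 ≡ 479^2 = 229441 ≡ 739 (mod 811)
348^16 ≡ 739^2 = 546121 ≡ 318 (mod 811)
348^32 ≡ 318^2 = 101124 ≡ 560 (mod 811)
348^64 ≡ 560^2 = 313600 ≡ 554 (mod 811)
348^128 ≡ 554^2 = 306916 ≡ 358 (mod 811)
348^256 ≡ 358^2 = 128164 ≡ 26 (mod 811)
348^284 = 348^256 · 348^16 · 348^8 · 348^4 ≡ 26 · 318 · 739 · 479 (mod 811).
Accumulate the product:
26 · 318 = 8268 ≡ 158
158 · 739 = 116762 ≡ 789
789 · 479 = 377931 ≡ 5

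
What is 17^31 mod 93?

17

Compute successive squares:
31 in binary is 11111, i.e. 31 = 16 + 8 + 4 + 2 + 1.
17^1 ≡ 17 (mod 93)
17^2 ≡ 17^2 = 289 ≡ 10 (mod 93)
17^4 ≡ 10^2 = 100 ≡ 7 (mod 93)
17^8 ≡ 7^2 = 49 (mod 93)
17^16 ≡ 49^2 = 2401 ≡ 76 (mod 93)
17^31 = 17^16 × 17^8 × 17^4 × 17^2 × 17^1 ≡ 76 × 49 × 7 × 10 × 17 (mod 93).
Accumulate the product:
76 × 49 = 3724 ≡ 4
4 × 7 = 28
28 × 10 = 280 ≡ 1
1 × 17 = 17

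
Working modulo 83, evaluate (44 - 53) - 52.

22

44 - 53 = -9 ≡ 74 (mod 83)
74 - 52 = 22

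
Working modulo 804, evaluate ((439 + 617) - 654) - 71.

439 + 617 = 1056 ≡ 252 (mod 804)
252 - 654 = -402 ≡ 402 (mod 804)
402 - 71 = 331

331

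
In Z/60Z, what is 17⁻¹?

53

Apply the Euclidean algorithm and back-substitute:
60 = 3·17 + 9
17 = 1·9 + 8
9 = 1·8 + 1
8 = 8·1 + 0
gcd(17, 60) = 1, so the inverse exists.
Bézout: 1 = 2·60 − 7·17.
So 17⁻¹ ≡ −7 ≡ 53 (mod 60).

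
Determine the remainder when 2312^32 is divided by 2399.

300

Using repeated squaring:
2312^1 ≡ 2312 (mod 2399)
2312^2 ≡ 2312^2 = 5345344 ≡ 372 (mod 2399)
2312^4 ≡ 372^2 = 138384 ≡ 1641 (mod 2399)
2312^8 ≡ 1641^2 = 2692881 ≡ 1203 (mod 2399)
2312^16 ≡ 1203^2 = 1447209 ≡ 612 (mod 2399)
2312^32 ≡ 612^2 = 374544 ≡ 300 (mod 2399)
So 2312^32 ≡ 300 (mod 2399).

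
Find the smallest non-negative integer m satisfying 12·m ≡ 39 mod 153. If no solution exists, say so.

gcd(12, 153) = 3, and 3 | 39, so solutions exist.
Divide through by 3: 4·m mod 51 = 13.
4⁻¹ ≡ 13 (mod 51).
m ≡ 13·13 ≡ 16 (mod 51).
The smallest non-negative solution is m = 16.

16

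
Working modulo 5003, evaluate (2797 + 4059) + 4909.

1759

2797 + 4059 = 6856 ≡ 1853 (mod 5003)
1853 + 4909 = 6762 ≡ 1759 (mod 5003)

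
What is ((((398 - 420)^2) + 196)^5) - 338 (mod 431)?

91

398 - 420 = -22 ≡ 409 (mod 431)
(409)^2 ≡ 53 (mod 431)
53 + 196 = 249
(249)^5 ≡ 429 (mod 431)
429 - 338 = 91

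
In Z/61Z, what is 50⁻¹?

Run the extended Euclidean algorithm:
61 = 1*50 + 11
50 = 4*11 + 6
11 = 1*6 + 5
6 = 1*5 + 1
5 = 5*1 + 0
gcd(50, 61) = 1, so the inverse exists.
Bézout: 1 = −9*61 + 11*50.
So 50⁻¹ ≡ 11 (mod 61).

11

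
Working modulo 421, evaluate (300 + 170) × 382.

300 + 170 = 470 ≡ 49 (mod 421)
49 × 382 = 18718 ≡ 194 (mod 421)

194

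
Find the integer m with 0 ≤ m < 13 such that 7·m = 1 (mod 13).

2

Apply the Euclidean algorithm and back-substitute:
13 = 1*7 + 6
7 = 1*6 + 1
6 = 6*1 + 0
gcd(7, 13) = 1, so the inverse exists.
Bézout: 1 = −1*13 + 2*7.
So 7⁻¹ ≡ 2 (mod 13).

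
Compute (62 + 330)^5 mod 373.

62 + 330 = 392 ≡ 19 (mod 373)
(19)^5 ≡ 125 (mod 373)

125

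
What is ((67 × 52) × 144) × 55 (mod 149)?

119

67 × 52 = 3484 ≡ 57 (mod 149)
57 × 144 = 8208 ≡ 13 (mod 149)
13 × 55 = 715 ≡ 119 (mod 149)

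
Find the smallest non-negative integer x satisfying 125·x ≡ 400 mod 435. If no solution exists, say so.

gcd(125, 435) = 5, and 5 | 400, so solutions exist.
Divide through by 5: 25·x mod 87 = 80.
25⁻¹ ≡ 7 (mod 87).
x ≡ 7·80 ≡ 38 (mod 87).
The smallest non-negative solution is x = 38.

38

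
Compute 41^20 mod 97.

Compute successive squares:
41^1 ≡ 41 (mod 97)
41^2 ≡ 41^2 = 1681 ≡ 32 (mod 97)
41^4 ≡ 32^2 = 1024 ≡ 54 (mod 97)
41^8 ≡ 54^2 = 2916 ≡ 6 (mod 97)
41^16 ≡ 6^2 = 36 (mod 97)
41^20 = 41^16 · 41^4 ≡ 36 · 54 (mod 97).
36 · 54 = 1944 ≡ 4 (mod 97).

4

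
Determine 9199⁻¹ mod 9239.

Apply the Euclidean algorithm and back-substitute:
9239 = 1·9199 + 40
9199 = 229·40 + 39
40 = 1·39 + 1
39 = 39·1 + 0
gcd(9199, 9239) = 1, so the inverse exists.
Bézout: 1 = 230·9239 − 231·9199.
So 9199⁻¹ ≡ −231 ≡ 9008 (mod 9239).

9008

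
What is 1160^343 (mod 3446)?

By square-and-multiply:
343 in binary is 101010111, i.e. 343 = 256 + 64 + 16 + 4 + 2 + 1.
1160^1 ≡ 1160 (mod 3446)
1160^2 ≡ 1160^2 = 1345600 ≡ 1660 (mod 3446)
1160^4 ≡ 1660^2 = 2755600 ≡ 2246 (mod 3446)
1160^8 ≡ 2246^2 = 5044516 ≡ 3018 (mod 3446)
1160^16 ≡ 3018^2 = 9108324 ≡ 546 (mod 3446)
1160^32 ≡ 546^2 = 298116 ≡ 1760 (mod 3446)
1160^64 ≡ 1760^2 = 3097600 ≡ 3092 (mod 3446)
1160^128 ≡ 3092^2 = 9560464 ≡ 1260 (mod 3446)
1160^256 ≡ 1260^2 = 1587600 ≡ 2440 (mod 3446)
1160^343 = 1160^256 * 1160^64 * 1160^16 * 1160^4 * 1160^2 * 1160^1 ≡ 2440 * 3092 * 546 * 2246 * 1660 * 1160 (mod 3446).
Accumulate the product:
2440 * 3092 = 7544480 ≡ 1186
1186 * 546 = 647556 ≡ 3154
3154 * 2246 = 7083884 ≡ 2354
2354 * 1660 = 3907640 ≡ 3322
3322 * 1160 = 3853520 ≡ 892

892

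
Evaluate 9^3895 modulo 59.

57

Compute successive squares:
3895 in binary is 111100110111, i.e. 3895 = 2048 + 1024 + 512 + 256 + 32 + 16 + 4 + 2 + 1.
9^1 ≡ 9 (mod 59)
9^2 ≡ 9^2 = 81 ≡ 22 (mod 59)
9^4 ≡ 22^2 = 484 ≡ 12 (mod 59)
9^8 ≡ 12^2 = 144 ≡ 26 (mod 59)
9^16 ≡ 26^2 = 676 ≡ 27 (mod 59)
9^32 ≡ 27^2 = 729 ≡ 21 (mod 59)
9^64 ≡ 21^2 = 441 ≡ 28 (mod 59)
9^128 ≡ 28^2 = 784 ≡ 17 (mod 59)
9^256 ≡ 17^2 = 289 ≡ 53 (mod 59)
9^512 ≡ 53^2 = 2809 ≡ 36 (mod 59)
9^1024 ≡ 36^2 = 1296 ≡ 57 (mod 59)
9^2048 ≡ 57^2 = 3249 ≡ 4 (mod 59)
9^3895 = 9^2048 * 9^1024 * 9^512 * 9^256 * 9^32 * 9^16 * 9^4 * 9^2 * 9^1 ≡ 4 * 57 * 36 * 53 * 21 * 27 * 12 * 22 * 9 (mod 59).
Accumulate the product:
4 * 57 = 228 ≡ 51
51 * 36 = 1836 ≡ 7
7 * 53 = 371 ≡ 17
17 * 21 = 357 ≡ 3
3 * 27 = 81 ≡ 22
22 * 12 = 264 ≡ 28
28 * 22 = 616 ≡ 26
26 * 9 = 234 ≡ 57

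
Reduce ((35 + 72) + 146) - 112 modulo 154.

35 + 72 = 107
107 + 146 = 253 ≡ 99 (mod 154)
99 - 112 = -13 ≡ 141 (mod 154)

141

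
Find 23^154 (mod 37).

Using repeated squaring:
154 in binary is 10011010, i.e. 154 = 128 + 16 + 8 + 2.
23^1 ≡ 23 (mod 37)
23^2 ≡ 23^2 = 529 ≡ 11 (mod 37)
23^4 ≡ 11^2 = 121 ≡ 10 (mod 37)
23^8 ≡ 10^2 = 100 ≡ 26 (mod 37)
23^16 ≡ 26^2 = 676 ≡ 10 (mod 37)
23^32 ≡ 10^2 = 100 ≡ 26 (mod 37)
23^64 ≡ 26^2 = 676 ≡ 10 (mod 37)
23^128 ≡ 10^2 = 100 ≡ 26 (mod 37)
23^154 = 23^128 * 23^16 * 23^8 * 23^2 ≡ 26 * 10 * 26 * 11 (mod 37).
Accumulate the product:
26 * 10 = 260 ≡ 1
1 * 26 = 26
26 * 11 = 286 ≡ 27

27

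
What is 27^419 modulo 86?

By square-and-multiply:
419 in binary is 110100011, i.e. 419 = 256 + 128 + 32 + 2 + 1.
27^1 ≡ 27 (mod 86)
27^2 ≡ 27^2 = 729 ≡ 41 (mod 86)
27^4 ≡ 41^2 = 1681 ≡ 47 (mod 86)
27^8 ≡ 47^2 = 2209 ≡ 59 (mod 86)
27^16 ≡ 59^2 = 3481 ≡ 41 (mod 86)
27^32 ≡ 41^2 = 1681 ≡ 47 (mod 86)
27^64 ≡ 47^2 = 2209 ≡ 59 (mod 86)
27^128 ≡ 59^2 = 3481 ≡ 41 (mod 86)
27^256 ≡ 41^2 = 1681 ≡ 47 (mod 86)
27^419 = 27^256 * 27^128 * 27^32 * 27^2 * 27^1 ≡ 47 * 41 * 47 * 41 * 27 (mod 86).
Accumulate the product:
47 * 41 = 1927 ≡ 35
35 * 47 = 1645 ≡ 11
11 * 41 = 451 ≡ 21
21 * 27 = 567 ≡ 51

51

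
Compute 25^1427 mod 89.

1427 in binary is 10110010011, i.e. 1427 = 1024 + 256 + 128 + 16 + 2 + 1.
25^1 ≡ 25 (mod 89)
25^2 ≡ 25^2 = 625 ≡ 2 (mod 89)
25^4 ≡ 2^2 = 4 (mod 89)
25^8 ≡ 4^2 = 16 (mod 89)
25^16 ≡ 16^2 = 256 ≡ 78 (mod 89)
25^32 ≡ 78^2 = 6084 ≡ 32 (mod 89)
25^64 ≡ 32^2 = 1024 ≡ 45 (mod 89)
25^128 ≡ 45^2 = 2025 ≡ 67 (mod 89)
25^256 ≡ 67^2 = 4489 ≡ 39 (mod 89)
25^512 ≡ 39^2 = 1521 ≡ 8 (mod 89)
25^1024 ≡ 8^2 = 64 (mod 89)
25^1427 = 25^1024 × 25^256 × 25^128 × 25^16 × 25^2 × 25^1 ≡ 64 × 39 × 67 × 78 × 2 × 25 (mod 89).
Accumulate the product:
64 × 39 = 2496 ≡ 4
4 × 67 = 268 ≡ 1
1 × 78 = 78
78 × 2 = 156 ≡ 67
67 × 25 = 1675 ≡ 73

73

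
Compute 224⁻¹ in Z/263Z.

By the extended Euclidean algorithm:
263 = 1·224 + 39
224 = 5·39 + 29
39 = 1·29 + 10
29 = 2·10 + 9
10 = 1·9 + 1
9 = 9·1 + 0
gcd(224, 263) = 1, so the inverse exists.
Back-substitute for 1:
1 = 1·10 − 1·9
  = −1·29 + 3·10
  = 3·39 − 4·29
  = −4·224 + 23·39
  = 23·263 − 27·224
So 224⁻¹ ≡ −27 ≡ 236 (mod 263).

236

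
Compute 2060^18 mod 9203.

7890

By square-and-multiply:
2060^1 ≡ 2060 (mod 9203)
2060^2 ≡ 2060^2 = 4243600 ≡ 1017 (mod 9203)
2060^4 ≡ 1017^2 = 1034289 ≡ 3553 (mod 9203)
2060^8 ≡ 3553^2 = 12623809 ≡ 6496 (mod 9203)
2060^16 ≡ 6496^2 = 42198016 ≡ 2261 (mod 9203)
2060^18 = 2060^16 * 2060^2 ≡ 2261 * 1017 (mod 9203).
2261 * 1017 = 2299437 ≡ 7890 (mod 9203).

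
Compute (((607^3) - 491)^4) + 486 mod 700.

(607)^3 ≡ 643 (mod 700)
643 - 491 = 152
(152)^4 ≡ 16 (mod 700)
16 + 486 = 502

502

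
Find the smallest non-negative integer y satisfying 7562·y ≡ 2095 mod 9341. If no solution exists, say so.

8799

gcd(7562, 9341) = 1, so a unique solution mod 9341 exists.
7562⁻¹ ≡ 7477 (mod 9341).
y ≡ 7477·2095 ≡ 8799 (mod 9341).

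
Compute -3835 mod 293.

267

-3835 = -14×293 + 267, so -3835 ≡ 267 (mod 293).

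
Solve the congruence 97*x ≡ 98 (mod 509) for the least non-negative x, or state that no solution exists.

22

gcd(97, 509) = 1, so a unique solution mod 509 exists.
97⁻¹ ≡ 21 (mod 509).
x ≡ 21*98 ≡ 22 (mod 509).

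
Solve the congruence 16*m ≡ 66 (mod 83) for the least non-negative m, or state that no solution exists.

gcd(16, 83) = 1, so a unique solution mod 83 exists.
16⁻¹ ≡ 26 (mod 83).
m ≡ 26*66 ≡ 56 (mod 83).

56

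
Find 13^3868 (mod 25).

Using repeated squaring:
3868 in binary is 111100011100, i.e. 3868 = 2048 + 1024 + 512 + 256 + 16 + 8 + 4.
13^1 ≡ 13 (mod 25)
13^2 ≡ 13^2 = 169 ≡ 19 (mod 25)
13^4 ≡ 19^2 = 361 ≡ 11 (mod 25)
13^8 ≡ 11^2 = 121 ≡ 21 (mod 25)
13^16 ≡ 21^2 = 441 ≡ 16 (mod 25)
13^32 ≡ 16^2 = 256 ≡ 6 (mod 25)
13^64 ≡ 6^2 = 36 ≡ 11 (mod 25)
13^128 ≡ 11^2 = 121 ≡ 21 (mod 25)
13^256 ≡ 21^2 = 441 ≡ 16 (mod 25)
13^512 ≡ 16^2 = 256 ≡ 6 (mod 25)
13^1024 ≡ 6^2 = 36 ≡ 11 (mod 25)
13^2048 ≡ 11^2 = 121 ≡ 21 (mod 25)
13^3868 = 13^2048 * 13^1024 * 13^512 * 13^256 * 13^16 * 13^8 * 13^4 ≡ 21 * 11 * 6 * 16 * 16 * 21 * 11 (mod 25).
Accumulate the product:
21 * 11 = 231 ≡ 6
6 * 6 = 36 ≡ 11
11 * 16 = 176 ≡ 1
1 * 16 = 16
16 * 21 = 336 ≡ 11
11 * 11 = 121 ≡ 21

21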